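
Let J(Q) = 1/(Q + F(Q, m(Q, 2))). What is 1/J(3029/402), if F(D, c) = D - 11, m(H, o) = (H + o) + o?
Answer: 818/201 ≈ 4.0696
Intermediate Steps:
m(H, o) = H + 2*o
F(D, c) = -11 + D
J(Q) = 1/(-11 + 2*Q) (J(Q) = 1/(Q + (-11 + Q)) = 1/(-11 + 2*Q))
1/J(3029/402) = 1/(1/(-11 + 2*(3029/402))) = 1/(1/(-11 + 3029/201)) = 1/(1/(818/201)) = 1/(201/818) = 818/201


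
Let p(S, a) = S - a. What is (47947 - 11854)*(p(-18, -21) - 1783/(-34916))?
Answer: 3845023383/34916 ≈ 1.1012e+5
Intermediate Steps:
(47947 - 11854)*(p(-18, -21) - 1783/(-34916)) = (47947 - 11854)*((-18 - 1*(-21)) - 1783/(-34916)) = 36093*((-18 + 21) - 1783*(-1/34916)) = 36093*(3 + 1783/34916) = 36093*(106531/34916) = 3845023383/34916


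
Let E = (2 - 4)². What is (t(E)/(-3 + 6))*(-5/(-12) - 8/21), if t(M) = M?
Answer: 1/21 ≈ 0.047619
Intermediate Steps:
E = 4 (E = (-2)² = 4)
(t(E)/(-3 + 6))*(-5/(-12) - 8/21) = (4/(-3 + 6))*(-5/(-12) - 8/21) = (4/3)*(-5*(-1/12) - 8*1/21) = ((⅓)*4)*(5/12 - 8/21) = (4/3)*(1/28) = 1/21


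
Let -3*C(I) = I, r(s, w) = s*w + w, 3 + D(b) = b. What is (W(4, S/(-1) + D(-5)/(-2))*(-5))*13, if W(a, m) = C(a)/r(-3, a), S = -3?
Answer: -65/6 ≈ -10.833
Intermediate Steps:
D(b) = -3 + b
r(s, w) = w + s*w
C(I) = -I/3
W(a, m) = ⅙ (W(a, m) = (-a/3)/((a*(1 - 3))) = (-a/3)/((a*(-2))) = (-a/3)/((-2*a)) = (-a/3)*(-1/(2*a)) = ⅙)
(W(4, S/(-1) + D(-5)/(-2))*(-5))*13 = ((⅙)*(-5))*13 = -⅚*13 = -65/6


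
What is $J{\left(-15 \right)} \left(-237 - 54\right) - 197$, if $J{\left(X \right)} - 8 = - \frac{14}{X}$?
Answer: $- \frac{13983}{5} \approx -2796.6$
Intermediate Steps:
$J{\left(X \right)} = 8 - \frac{14}{X}$
$J{\left(-15 \right)} \left(-237 - 54\right) - 197 = \left(8 - \frac{14}{-15}\right) \left(-237 - 54\right) - 197 = \left(8 - - \frac{14}{15}\right) \left(-237 - 54\right) - 197 = \left(8 + \frac{14}{15}\right) \left(-291\right) - 197 = \frac{134}{15} \left(-291\right) - 197 = - \frac{12998}{5} - 197 = - \frac{13983}{5}$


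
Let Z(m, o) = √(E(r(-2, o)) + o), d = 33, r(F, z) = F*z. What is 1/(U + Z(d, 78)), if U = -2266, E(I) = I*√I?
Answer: 1/(-2266 + √78*√(1 - 4*I*√39)) ≈ -0.00044751 + 6.128e-6*I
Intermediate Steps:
E(I) = I^(3/2)
Z(m, o) = √(o + 2*√2*(-o)^(3/2)) (Z(m, o) = √((-2*o)^(3/2) + o) = √(2*√2*(-o)^(3/2) + o) = √(o + 2*√2*(-o)^(3/2)))
1/(U + Z(d, 78)) = 1/(-2266 + √(78 + 2*√2*(-1*78)^(3/2))) = 1/(-2266 + √(78 + 2*√2*(-78)^(3/2))) = 1/(-2266 + √(78 + 2*√2*(-78*I*√78))) = 1/(-2266 + √(78 - 312*I*√39))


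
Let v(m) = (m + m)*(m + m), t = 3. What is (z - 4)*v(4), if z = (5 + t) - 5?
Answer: -64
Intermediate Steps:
v(m) = 4*m² (v(m) = (2*m)*(2*m) = 4*m²)
z = 3 (z = (5 + 3) - 5 = 8 - 5 = 3)
(z - 4)*v(4) = (3 - 4)*(4*4²) = -4*16 = -1*64 = -64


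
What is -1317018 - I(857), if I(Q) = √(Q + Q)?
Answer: -1317018 - √1714 ≈ -1.3171e+6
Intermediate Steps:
I(Q) = √2*√Q (I(Q) = √(2*Q) = √2*√Q)
-1317018 - I(857) = -1317018 - √2*√857 = -1317018 - √1714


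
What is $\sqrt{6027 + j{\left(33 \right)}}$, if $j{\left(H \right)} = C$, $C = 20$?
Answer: $\sqrt{6047} \approx 77.762$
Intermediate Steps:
$j{\left(H \right)} = 20$
$\sqrt{6027 + j{\left(33 \right)}} = \sqrt{6027 + 20} = \sqrt{6047}$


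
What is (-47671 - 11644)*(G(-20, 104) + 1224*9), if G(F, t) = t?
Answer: -659582800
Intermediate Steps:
(-47671 - 11644)*(G(-20, 104) + 1224*9) = (-47671 - 11644)*(104 + 1224*9) = -59315*(104 + 11016) = -59315*11120 = -659582800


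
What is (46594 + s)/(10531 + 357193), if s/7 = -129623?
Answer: -860767/367724 ≈ -2.3408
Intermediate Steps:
s = -907361 (s = 7*(-129623) = -907361)
(46594 + s)/(10531 + 357193) = (46594 - 907361)/(10531 + 357193) = -860767/367724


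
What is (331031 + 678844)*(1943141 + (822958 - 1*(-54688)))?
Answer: 2848642271625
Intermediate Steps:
(331031 + 678844)*(1943141 + (822958 - 1*(-54688))) = 1009875*(1943141 + (822958 + 54688)) = 1009875*(1943141 + 877646) = 1009875*2820787 = 2848642271625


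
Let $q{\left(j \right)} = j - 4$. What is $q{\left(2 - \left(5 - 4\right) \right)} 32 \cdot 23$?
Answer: $-2208$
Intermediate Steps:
$q{\left(j \right)} = -4 + j$
$q{\left(2 - \left(5 - 4\right) \right)} 32 \cdot 23 = \left(-4 + \left(2 - \left(5 - 4\right)\right)\right) 32 \cdot 23 = \left(-4 + \left(2 - 1\right)\right) 32 \cdot 23 = \left(-4 + 1\right) 32 \cdot 23 = \left(-3\right) 32 \cdot 23 = \left(-96\right) 23 = -2208$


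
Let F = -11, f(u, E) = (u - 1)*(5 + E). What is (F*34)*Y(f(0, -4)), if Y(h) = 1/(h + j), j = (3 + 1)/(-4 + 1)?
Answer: 1122/7 ≈ 160.29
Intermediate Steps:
j = -4/3 (j = 4/(-3) = 4*(-⅓) = -4/3 ≈ -1.3333)
f(u, E) = (-1 + u)*(5 + E)
Y(h) = 1/(-4/3 + h) (Y(h) = 1/(h - 4/3) = 1/(-4/3 + h))
(F*34)*Y(f(0, -4)) = (-11*34)*(3/(-4 + 3*(-5 - 1*(-4) + 5*0 - 4*0))) = -1122/(-4 + 3*(-5 + 4 + 0 + 0)) = -1122/(-4 + 3*(-1)) = -1122/(-4 - 3) = -1122/(-7) = -1122*(-1)/7 = -374*(-3/7) = 1122/7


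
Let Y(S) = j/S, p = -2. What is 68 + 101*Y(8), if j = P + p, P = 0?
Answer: 171/4 ≈ 42.750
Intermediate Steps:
j = -2 (j = 0 - 2 = -2)
Y(S) = -2/S
68 + 101*Y(8) = 68 + 101*(-2/8) = 68 + 101*(-2*⅛) = 68 + 101*(-¼) = 68 - 101/4 = 171/4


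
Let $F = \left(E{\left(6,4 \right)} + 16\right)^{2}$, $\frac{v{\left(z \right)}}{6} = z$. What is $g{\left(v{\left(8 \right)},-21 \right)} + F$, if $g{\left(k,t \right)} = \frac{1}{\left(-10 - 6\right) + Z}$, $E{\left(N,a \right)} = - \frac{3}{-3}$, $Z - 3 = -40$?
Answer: $\frac{15316}{53} \approx 288.98$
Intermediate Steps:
$Z = -37$ ($Z = 3 - 40 = -37$)
$E{\left(N,a \right)} = 1$ ($E{\left(N,a \right)} = \left(-3\right) \left(- \frac{1}{3}\right) = 1$)
$v{\left(z \right)} = 6 z$
$g{\left(k,t \right)} = - \frac{1}{53}$ ($g{\left(k,t \right)} = \frac{1}{\left(-10 - 6\right) - 37} = \frac{1}{-16 - 37} = \frac{1}{-53} = - \frac{1}{53}$)
$F = 289$ ($F = \left(1 + 16\right)^{2} = 17^{2} = 289$)
$g{\left(v{\left(8 \right)},-21 \right)} + F = - \frac{1}{53} + 289 = \frac{15316}{53}$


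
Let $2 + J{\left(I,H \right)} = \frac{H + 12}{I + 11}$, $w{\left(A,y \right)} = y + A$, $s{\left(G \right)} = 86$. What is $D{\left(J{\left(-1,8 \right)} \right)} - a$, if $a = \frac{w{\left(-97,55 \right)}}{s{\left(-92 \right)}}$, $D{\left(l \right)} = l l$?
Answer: $\frac{21}{43} \approx 0.48837$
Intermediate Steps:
$w{\left(A,y \right)} = A + y$
$J{\left(I,H \right)} = -2 + \frac{12 + H}{11 + I}$ ($J{\left(I,H \right)} = -2 + \frac{H + 12}{I + 11} = -2 + \frac{12 + H}{11 + I}$)
$D{\left(l \right)} = l^{2}$
$a = - \frac{21}{43}$ ($a = \frac{-97 + 55}{86} = \left(-42\right) \frac{1}{86} = - \frac{21}{43} \approx -0.48837$)
$D{\left(J{\left(-1,8 \right)} \right)} - a = \left(\frac{-10 + 8 - -2}{11 - 1}\right)^{2} - - \frac{21}{43} = \left(\frac{-10 + 8 + 2}{10}\right)^{2} + \frac{21}{43} = \left(\frac{1}{10} \cdot 0\right)^{2} + \frac{21}{43} = 0^{2} + \frac{21}{43} = 0 + \frac{21}{43} = \frac{21}{43}$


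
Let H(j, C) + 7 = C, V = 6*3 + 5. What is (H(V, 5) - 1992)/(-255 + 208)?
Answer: 1994/47 ≈ 42.426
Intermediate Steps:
V = 23 (V = 18 + 5 = 23)
H(j, C) = -7 + C
(H(V, 5) - 1992)/(-255 + 208) = ((-7 + 5) - 1992)/(-255 + 208) = (-2 - 1992)/(-47) = -1994*(-1/47) = 1994/47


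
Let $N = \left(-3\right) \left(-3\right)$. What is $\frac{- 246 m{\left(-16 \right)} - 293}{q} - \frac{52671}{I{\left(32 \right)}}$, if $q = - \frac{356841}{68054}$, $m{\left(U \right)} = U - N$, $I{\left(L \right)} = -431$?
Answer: $- \frac{152998099507}{153798471} \approx -994.8$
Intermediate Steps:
$N = 9$
$m{\left(U \right)} = -9 + U$ ($m{\left(U \right)} = U - 9 = -9 + U$)
$q = - \frac{356841}{68054}$ ($q = \left(-356841\right) \frac{1}{68054} = - \frac{356841}{68054} \approx -5.2435$)
$\frac{- 246 m{\left(-16 \right)} - 293}{q} - \frac{52671}{I{\left(32 \right)}} = \frac{- 246 \left(-9 - 16\right) - 293}{- \frac{356841}{68054}} - \frac{52671}{-431} = \left(\left(-246\right) \left(-25\right) - 293\right) \left(- \frac{68054}{356841}\right) - - \frac{52671}{431} = \left(6150 - 293\right) \left(- \frac{68054}{356841}\right) + \frac{52671}{431} = 5857 \left(- \frac{68054}{356841}\right) + \frac{52671}{431} = - \frac{398592278}{356841} + \frac{52671}{431} = - \frac{152998099507}{153798471}$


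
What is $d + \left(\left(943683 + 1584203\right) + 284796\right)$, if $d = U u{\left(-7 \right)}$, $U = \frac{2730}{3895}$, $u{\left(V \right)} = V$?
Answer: $\frac{2191075456}{779} \approx 2.8127 \cdot 10^{6}$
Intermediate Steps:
$U = \frac{546}{779}$ ($U = 2730 \cdot \frac{1}{3895} = \frac{546}{779} \approx 0.7009$)
$d = - \frac{3822}{779}$ ($d = \frac{546}{779} \left(-7\right) = - \frac{3822}{779} \approx -4.9063$)
$d + \left(\left(943683 + 1584203\right) + 284796\right) = - \frac{3822}{779} + \left(\left(943683 + 1584203\right) + 284796\right) = - \frac{3822}{779} + \left(2527886 + 284796\right) = - \frac{3822}{779} + 2812682 = \frac{2191075456}{779}$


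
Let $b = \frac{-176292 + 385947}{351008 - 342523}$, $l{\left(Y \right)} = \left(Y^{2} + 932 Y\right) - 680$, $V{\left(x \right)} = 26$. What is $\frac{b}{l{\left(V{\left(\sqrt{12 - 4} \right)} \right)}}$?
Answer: $\frac{4659}{4568324} \approx 0.0010198$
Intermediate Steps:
$l{\left(Y \right)} = -680 + Y^{2} + 932 Y$
$b = \frac{41931}{1697}$ ($b = \frac{209655}{8485} = 209655 \cdot \frac{1}{8485} = \frac{41931}{1697} \approx 24.709$)
$\frac{b}{l{\left(V{\left(\sqrt{12 - 4} \right)} \right)}} = \frac{41931}{1697 \left(-680 + 26^{2} + 932 \cdot 26\right)} = \frac{41931}{1697 \left(-680 + 676 + 24232\right)} = \frac{41931}{1697 \cdot 24228} = \frac{41931}{1697} \cdot \frac{1}{24228} = \frac{4659}{4568324}$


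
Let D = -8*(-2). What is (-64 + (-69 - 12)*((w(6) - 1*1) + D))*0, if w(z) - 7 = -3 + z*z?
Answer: 0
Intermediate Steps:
D = 16
w(z) = 4 + z² (w(z) = 7 + (-3 + z*z) = 7 + (-3 + z²) = 4 + z²)
(-64 + (-69 - 12)*((w(6) - 1*1) + D))*0 = (-64 + (-69 - 12)*(((4 + 6²) - 1*1) + 16))*0 = (-64 - 81*(((4 + 36) - 1) + 16))*0 = (-64 - 81*((40 - 1) + 16))*0 = (-64 - 81*(39 + 16))*0 = (-64 - 81*55)*0 = (-64 - 4455)*0 = -4519*0 = 0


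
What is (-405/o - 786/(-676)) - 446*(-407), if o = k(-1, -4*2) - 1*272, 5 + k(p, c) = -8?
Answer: 1165750877/6422 ≈ 1.8152e+5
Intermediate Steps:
k(p, c) = -13 (k(p, c) = -5 - 8 = -13)
o = -285 (o = -13 - 1*272 = -13 - 272 = -285)
(-405/o - 786/(-676)) - 446*(-407) = (-405/(-285) - 786/(-676)) - 446*(-407) = (-405*(-1/285) - 786*(-1/676)) + 181522 = (27/19 + 393/338) + 181522 = 16593/6422 + 181522 = 1165750877/6422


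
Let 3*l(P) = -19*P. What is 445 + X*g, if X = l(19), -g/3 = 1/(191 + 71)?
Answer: 116951/262 ≈ 446.38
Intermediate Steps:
l(P) = -19*P/3 (l(P) = (-19*P)/3 = -19*P/3)
g = -3/262 (g = -3/(191 + 71) = -3/262 ≈ -0.011450)
X = -361/3 (X = -19/3*19 = -361/3 ≈ -120.33)
445 + X*g = 445 - 361/3*(-3/262) = 445 + 361/262 = 116951/262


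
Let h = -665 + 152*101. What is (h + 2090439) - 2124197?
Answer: -19071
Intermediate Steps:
h = 14687 (h = -665 + 15352 = 14687)
(h + 2090439) - 2124197 = (14687 + 2090439) - 2124197 = 2105126 - 2124197 = -19071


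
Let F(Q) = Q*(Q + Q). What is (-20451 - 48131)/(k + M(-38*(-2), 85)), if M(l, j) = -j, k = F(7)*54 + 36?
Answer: -68582/5243 ≈ -13.081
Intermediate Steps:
F(Q) = 2*Q² (F(Q) = Q*(2*Q) = 2*Q²)
k = 5328 (k = (2*7²)*54 + 36 = (2*49)*54 + 36 = 98*54 + 36 = 5292 + 36 = 5328)
(-20451 - 48131)/(k + M(-38*(-2), 85)) = (-20451 - 48131)/(5328 - 1*85) = -68582/(5328 - 85) = -68582/5243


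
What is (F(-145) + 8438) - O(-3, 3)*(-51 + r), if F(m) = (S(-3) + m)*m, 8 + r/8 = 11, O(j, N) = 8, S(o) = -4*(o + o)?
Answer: 26199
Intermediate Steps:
S(o) = -8*o
r = 24 (r = -64 + 8*11 = -64 + 88 = 24)
F(m) = m*(24 + m) (F(m) = (-8*(-3) + m)*m = (24 + m)*m = m*(24 + m))
(F(-145) + 8438) - O(-3, 3)*(-51 + r) = (-145*(24 - 145) + 8438) - 8*(-51 + 24) = (-145*(-121) + 8438) - 8*(-27) = (17545 + 8438) - 1*(-216) = 25983 + 216 = 26199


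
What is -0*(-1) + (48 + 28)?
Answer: 76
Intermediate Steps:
-0*(-1) + (48 + 28) = -15*0 + 76 = 0 + 76 = 76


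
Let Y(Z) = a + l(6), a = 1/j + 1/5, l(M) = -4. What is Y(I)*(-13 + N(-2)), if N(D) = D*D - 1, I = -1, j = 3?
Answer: 104/3 ≈ 34.667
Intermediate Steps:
N(D) = -1 + D**2 (N(D) = D**2 - 1 = -1 + D**2)
a = 8/15 (a = 1/3 + 1/5 = 8/15 ≈ 0.53333)
Y(Z) = -52/15 (Y(Z) = 8/15 - 4 = -52/15)
Y(I)*(-13 + N(-2)) = -52*(-13 + (-1 + (-2)**2))/15 = -52*(-13 + (-1 + 4))/15 = -52*(-13 + 3)/15 = -52/15*(-10) = 104/3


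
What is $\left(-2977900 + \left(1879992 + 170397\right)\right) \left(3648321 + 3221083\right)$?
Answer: $-6371447773444$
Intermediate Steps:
$\left(-2977900 + \left(1879992 + 170397\right)\right) \left(3648321 + 3221083\right) = \left(-2977900 + 2050389\right) 6869404 = \left(-927511\right) 6869404 = -6371447773444$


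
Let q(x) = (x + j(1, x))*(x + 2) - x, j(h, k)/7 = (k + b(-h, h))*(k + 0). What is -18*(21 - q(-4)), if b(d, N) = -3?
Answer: -7218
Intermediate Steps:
j(h, k) = 7*k*(-3 + k) (j(h, k) = 7*((k - 3)*(k + 0)) = 7*((-3 + k)*k) = 7*(k*(-3 + k)) = 7*k*(-3 + k))
q(x) = -x + (2 + x)*(x + 7*x*(-3 + x)) (q(x) = (x + 7*x*(-3 + x))*(x + 2) - x = (x + 7*x*(-3 + x))*(2 + x) - x = (2 + x)*(x + 7*x*(-3 + x)) - x = -x + (2 + x)*(x + 7*x*(-3 + x)))
-18*(21 - q(-4)) = -18*(21 - (-4)*(-41 - 6*(-4) + 7*(-4)**2)) = -18*(21 - (-4)*(-41 + 24 + 7*16)) = -18*(21 - (-4)*(-41 + 24 + 112)) = -18*(21 - (-4)*95) = -18*(21 - 1*(-380)) = -18*(21 + 380) = -18*401 = -7218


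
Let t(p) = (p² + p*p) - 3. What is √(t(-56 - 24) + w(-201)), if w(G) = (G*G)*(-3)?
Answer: I*√108406 ≈ 329.25*I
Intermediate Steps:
w(G) = -3*G² (w(G) = G²*(-3) = -3*G²)
t(p) = -3 + 2*p² (t(p) = (p² + p²) - 3 = 2*p² - 3 = -3 + 2*p²)
√(t(-56 - 24) + w(-201)) = √((-3 + 2*(-56 - 24)²) - 3*(-201)²) = √((-3 + 2*(-80)²) - 3*40401) = √((-3 + 2*6400) - 121203) = √((-3 + 12800) - 121203) = √(12797 - 121203) = √(-108406) = I*√108406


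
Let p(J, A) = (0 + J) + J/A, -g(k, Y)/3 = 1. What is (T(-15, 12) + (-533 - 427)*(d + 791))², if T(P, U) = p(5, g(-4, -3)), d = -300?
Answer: 1999593964900/9 ≈ 2.2218e+11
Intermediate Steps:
g(k, Y) = -3 (g(k, Y) = -3*1 = -3)
p(J, A) = J + J/A
T(P, U) = 10/3 (T(P, U) = 5 + 5/(-3) = 5 + 5*(-⅓) = 5 - 5/3 = 10/3)
(T(-15, 12) + (-533 - 427)*(d + 791))² = (10/3 + (-533 - 427)*(-300 + 791))² = (10/3 - 960*491)² = (10/3 - 471360)² = (-1414070/3)² = 1999593964900/9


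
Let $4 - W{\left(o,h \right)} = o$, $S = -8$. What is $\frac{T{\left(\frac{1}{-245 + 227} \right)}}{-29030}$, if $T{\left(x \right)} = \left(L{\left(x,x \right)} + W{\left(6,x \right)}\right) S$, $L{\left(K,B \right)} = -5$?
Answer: $- \frac{28}{14515} \approx -0.001929$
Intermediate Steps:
$W{\left(o,h \right)} = 4 - o$
$T{\left(x \right)} = 56$ ($T{\left(x \right)} = \left(-5 + \left(4 - 6\right)\right) \left(-8\right) = \left(-5 - 2\right) \left(-8\right) = \left(-7\right) \left(-8\right) = 56$)
$\frac{T{\left(\frac{1}{-245 + 227} \right)}}{-29030} = \frac{56}{-29030} = 56 \left(- \frac{1}{29030}\right) = - \frac{28}{14515}$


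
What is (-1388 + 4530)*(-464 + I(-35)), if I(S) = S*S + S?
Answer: 2281092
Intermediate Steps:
I(S) = S + S**2 (I(S) = S**2 + S = S + S**2)
(-1388 + 4530)*(-464 + I(-35)) = (-1388 + 4530)*(-464 - 35*(1 - 35)) = 3142*(-464 - 35*(-34)) = 3142*(-464 + 1190) = 3142*726 = 2281092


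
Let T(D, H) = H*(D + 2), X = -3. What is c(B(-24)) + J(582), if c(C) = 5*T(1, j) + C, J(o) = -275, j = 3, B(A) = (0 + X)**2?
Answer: -221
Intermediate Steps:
B(A) = 9 (B(A) = (0 - 3)**2 = (-3)**2 = 9)
T(D, H) = H*(2 + D)
c(C) = 45 + C (c(C) = 5*(3*(2 + 1)) + C = 5*(3*3) + C = 5*9 + C = 45 + C)
c(B(-24)) + J(582) = (45 + 9) - 275 = 54 - 275 = -221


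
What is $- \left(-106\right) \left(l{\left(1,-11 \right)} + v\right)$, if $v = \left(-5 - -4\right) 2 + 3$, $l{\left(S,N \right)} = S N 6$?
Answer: $-6890$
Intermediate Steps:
$l{\left(S,N \right)} = 6 N S$ ($l{\left(S,N \right)} = N S 6 = 6 N S$)
$v = 1$ ($v = \left(-5 + 4\right) 2 + 3 = \left(-1\right) 2 + 3 = -2 + 3 = 1$)
$- \left(-106\right) \left(l{\left(1,-11 \right)} + v\right) = - \left(-106\right) \left(6 \left(-11\right) 1 + 1\right) = - \left(-106\right) \left(-66 + 1\right) = - \left(-106\right) \left(-65\right) = \left(-1\right) 6890 = -6890$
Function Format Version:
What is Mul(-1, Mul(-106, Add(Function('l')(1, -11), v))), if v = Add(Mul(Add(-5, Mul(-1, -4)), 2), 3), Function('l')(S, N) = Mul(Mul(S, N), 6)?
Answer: -6890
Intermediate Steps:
Function('l')(S, N) = Mul(6, N, S) (Function('l')(S, N) = Mul(Mul(N, S), 6) = Mul(6, N, S))
v = 1 (v = Add(Mul(Add(-5, 4), 2), 3) = Add(Mul(-1, 2), 3) = Add(-2, 3) = 1)
Mul(-1, Mul(-106, Add(Function('l')(1, -11), v))) = Mul(-1, Mul(-106, Add(Mul(6, -11, 1), 1))) = Mul(-1, Mul(-106, Add(-66, 1))) = Mul(-1, Mul(-106, -65)) = Mul(-1, 6890) = -6890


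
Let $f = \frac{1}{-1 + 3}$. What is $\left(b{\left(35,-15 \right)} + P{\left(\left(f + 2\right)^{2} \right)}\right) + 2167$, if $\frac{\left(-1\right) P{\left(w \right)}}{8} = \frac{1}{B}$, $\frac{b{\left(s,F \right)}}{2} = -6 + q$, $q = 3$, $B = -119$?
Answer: $\frac{257167}{119} \approx 2161.1$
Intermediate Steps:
$f = \frac{1}{2} \approx 0.5$
$b{\left(s,F \right)} = -6$ ($b{\left(s,F \right)} = 2 \left(-6 + 3\right) = 2 \left(-3\right) = -6$)
$P{\left(w \right)} = \frac{8}{119}$ ($P{\left(w \right)} = - \frac{8}{-119} = \left(-8\right) \left(- \frac{1}{119}\right) = \frac{8}{119}$)
$\left(b{\left(35,-15 \right)} + P{\left(\left(f + 2\right)^{2} \right)}\right) + 2167 = \left(-6 + \frac{8}{119}\right) + 2167 = - \frac{706}{119} + 2167 = \frac{257167}{119}$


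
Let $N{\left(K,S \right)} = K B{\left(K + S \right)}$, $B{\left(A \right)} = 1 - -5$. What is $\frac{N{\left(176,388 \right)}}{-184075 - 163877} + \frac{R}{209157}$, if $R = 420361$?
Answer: $\frac{276599585}{137834463} \approx 2.0068$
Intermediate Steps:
$B{\left(A \right)} = 6$ ($B{\left(A \right)} = 1 + 5 = 6$)
$N{\left(K,S \right)} = 6 K$ ($N{\left(K,S \right)} = K 6 = 6 K$)
$\frac{N{\left(176,388 \right)}}{-184075 - 163877} + \frac{R}{209157} = \frac{6 \cdot 176}{-184075 - 163877} + \frac{420361}{209157} = \frac{1056}{-184075 - 163877} + 420361 \cdot \frac{1}{209157} = \frac{1056}{-347952} + \frac{420361}{209157} = 1056 \left(- \frac{1}{347952}\right) + \frac{420361}{209157} = - \frac{2}{659} + \frac{420361}{209157} = \frac{276599585}{137834463}$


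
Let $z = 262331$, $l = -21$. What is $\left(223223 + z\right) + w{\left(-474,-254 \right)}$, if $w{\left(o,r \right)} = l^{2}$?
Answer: $485995$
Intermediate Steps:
$w{\left(o,r \right)} = 441$ ($w{\left(o,r \right)} = \left(-21\right)^{2} = 441$)
$\left(223223 + z\right) + w{\left(-474,-254 \right)} = \left(223223 + 262331\right) + 441 = 485554 + 441 = 485995$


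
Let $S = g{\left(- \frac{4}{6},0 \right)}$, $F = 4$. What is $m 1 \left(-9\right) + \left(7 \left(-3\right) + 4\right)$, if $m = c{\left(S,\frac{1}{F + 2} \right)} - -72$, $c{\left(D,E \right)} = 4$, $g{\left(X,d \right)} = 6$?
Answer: $-701$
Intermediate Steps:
$S = 6$
$m = 76$ ($m = 4 - -72 = 4 + 72 = 76$)
$m 1 \left(-9\right) + \left(7 \left(-3\right) + 4\right) = 76 \cdot 1 \left(-9\right) + \left(7 \left(-3\right) + 4\right) = 76 \left(-9\right) + \left(-21 + 4\right) = -684 - 17 = -701$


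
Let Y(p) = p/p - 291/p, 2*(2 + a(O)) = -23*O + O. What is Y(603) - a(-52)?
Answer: -114466/201 ≈ -569.48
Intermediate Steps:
a(O) = -2 - 11*O (a(O) = -2 + (-23*O + O)/2 = -2 + (-22*O)/2 = -2 - 11*O)
Y(p) = 1 - 291/p
Y(603) - a(-52) = (-291 + 603)/603 - (-2 - 11*(-52)) = (1/603)*312 - (-2 + 572) = 104/201 - 1*570 = 104/201 - 570 = -114466/201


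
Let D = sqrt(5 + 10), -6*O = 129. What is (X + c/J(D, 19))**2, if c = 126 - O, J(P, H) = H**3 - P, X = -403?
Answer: 89855917944810341416/553328376922489 - 11185498654345*sqrt(15)/4426627015379912 ≈ 1.6239e+5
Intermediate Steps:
O = -43/2 (O = -1/6*129 = -43/2 ≈ -21.500)
D = sqrt(15) ≈ 3.8730
c = 295/2 (c = 126 - 1*(-43/2) = 126 + 43/2 = 295/2 ≈ 147.50)
(X + c/J(D, 19))**2 = (-403 + 295/(2*(19**3 - sqrt(15))))**2 = (-403 + 295/(2*(6859 - sqrt(15))))**2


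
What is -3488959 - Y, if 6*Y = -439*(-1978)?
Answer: -10901048/3 ≈ -3.6337e+6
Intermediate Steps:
Y = 434171/3 (Y = (-439*(-1978))/6 = (1/6)*868342 = 434171/3 ≈ 1.4472e+5)
-3488959 - Y = -3488959 - 1*434171/3 = -3488959 - 434171/3 = -10901048/3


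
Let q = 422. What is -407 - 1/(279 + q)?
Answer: -285308/701 ≈ -407.00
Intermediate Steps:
-407 - 1/(279 + q) = -407 - 1/(279 + 422) = -407 - 1/701 = -285308/701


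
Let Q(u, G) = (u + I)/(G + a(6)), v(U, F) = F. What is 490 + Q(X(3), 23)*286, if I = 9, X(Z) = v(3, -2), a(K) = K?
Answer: 16212/29 ≈ 559.03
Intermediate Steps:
X(Z) = -2
Q(u, G) = (9 + u)/(6 + G) (Q(u, G) = (u + 9)/(G + 6) = (9 + u)/(6 + G))
490 + Q(X(3), 23)*286 = 490 + ((9 - 2)/(6 + 23))*286 = 490 + (7/29)*286 = 490 + 2002/29 = 16212/29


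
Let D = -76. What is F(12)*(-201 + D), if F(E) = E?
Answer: -3324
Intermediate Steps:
F(12)*(-201 + D) = 12*(-201 - 76) = 12*(-277) = -3324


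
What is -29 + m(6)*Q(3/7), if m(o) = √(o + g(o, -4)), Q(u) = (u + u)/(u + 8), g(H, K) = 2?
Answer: -29 + 12*√2/59 ≈ -28.712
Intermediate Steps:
Q(u) = 2*u/(8 + u) (Q(u) = (2*u)/(8 + u) = 2*u/(8 + u))
m(o) = √(2 + o) (m(o) = √(o + 2) = √(2 + o))
-29 + m(6)*Q(3/7) = -29 + √(2 + 6)*(2*(3/7)/(8 + 3/7)) = -29 + √8*(2*(3*(⅐))/(8 + 3*(⅐))) = -29 + (2*√2)*(2*(3/7)/(8 + 3/7)) = -29 + (2*√2)*(2*(3/7)/(59/7)) = -29 + (2*√2)*(2*(3/7)*(7/59)) = -29 + (2*√2)*(6/59) = -29 + 12*√2/59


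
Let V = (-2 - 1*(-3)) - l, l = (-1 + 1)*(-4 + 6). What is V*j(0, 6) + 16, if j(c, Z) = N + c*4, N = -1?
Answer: 15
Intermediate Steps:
j(c, Z) = -1 + 4*c (j(c, Z) = -1 + c*4 = -1 + 4*c)
l = 0 (l = 0*2 = 0)
V = 1 (V = (-2 - 1*(-3)) - 1*0 = (-2 + 3) + 0 = 1 + 0 = 1)
V*j(0, 6) + 16 = 1*(-1 + 4*0) + 16 = 1*(-1 + 0) + 16 = 1*(-1) + 16 = -1 + 16 = 15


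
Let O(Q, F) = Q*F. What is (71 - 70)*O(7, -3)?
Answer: -21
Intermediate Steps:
O(Q, F) = F*Q
(71 - 70)*O(7, -3) = (71 - 70)*(-3*7) = 1*(-21) = -21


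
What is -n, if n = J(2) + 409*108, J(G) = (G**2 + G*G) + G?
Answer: -44182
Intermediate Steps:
J(G) = G + 2*G**2 (J(G) = (G**2 + G**2) + G = 2*G**2 + G = G + 2*G**2)
n = 44182 (n = 2*(1 + 2*2) + 409*108 = 2*(1 + 4) + 44172 = 2*5 + 44172 = 10 + 44172 = 44182)
-n = -1*44182 = -44182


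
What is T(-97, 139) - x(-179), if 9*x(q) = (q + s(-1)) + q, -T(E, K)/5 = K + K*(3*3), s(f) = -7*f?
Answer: -6911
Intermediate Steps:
T(E, K) = -50*K (T(E, K) = -5*(K + K*(3*3)) = -5*(K + K*9) = -5*(K + 9*K) = -50*K)
x(q) = 7/9 + 2*q/9 (x(q) = ((q - 7*(-1)) + q)/9 = ((q + 7) + q)/9 = ((7 + q) + q)/9 = (7 + 2*q)/9 = 7/9 + 2*q/9)
T(-97, 139) - x(-179) = -50*139 - (7/9 + (2/9)*(-179)) = -6950 - (7/9 - 358/9) = -6950 - 1*(-39) = -6950 + 39 = -6911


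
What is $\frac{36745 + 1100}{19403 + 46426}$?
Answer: $\frac{12615}{21943} \approx 0.5749$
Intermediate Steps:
$\frac{36745 + 1100}{19403 + 46426} = \frac{37845}{65829} = 37845 \cdot \frac{1}{65829} = \frac{12615}{21943}$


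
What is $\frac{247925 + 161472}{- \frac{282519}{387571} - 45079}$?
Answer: $- \frac{158670404687}{17471595628} \approx -9.0816$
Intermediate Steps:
$\frac{247925 + 161472}{- \frac{282519}{387571} - 45079} = \frac{409397}{\left(-282519\right) \frac{1}{387571} - 45079} = \frac{409397}{- \frac{282519}{387571} - 45079} = \frac{409397}{- \frac{17471595628}{387571}} = 409397 \left(- \frac{387571}{17471595628}\right) = - \frac{158670404687}{17471595628}$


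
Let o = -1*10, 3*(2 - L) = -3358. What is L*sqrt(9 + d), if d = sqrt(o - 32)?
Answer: 3364*sqrt(9 + I*sqrt(42))/3 ≈ 3554.0 + 1146.4*I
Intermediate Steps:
L = 3364/3 (L = 2 - 1/3*(-3358) = 2 + 3358/3 = 3364/3 ≈ 1121.3)
o = -10
d = I*sqrt(42) (d = sqrt(-10 - 32) = sqrt(-42) = I*sqrt(42) ≈ 6.4807*I)
L*sqrt(9 + d) = 3364*sqrt(9 + I*sqrt(42))/3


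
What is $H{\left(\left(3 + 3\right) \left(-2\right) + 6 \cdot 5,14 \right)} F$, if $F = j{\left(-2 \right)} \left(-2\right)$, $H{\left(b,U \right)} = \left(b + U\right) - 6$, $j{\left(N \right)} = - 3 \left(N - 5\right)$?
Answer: $-1092$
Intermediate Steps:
$j{\left(N \right)} = 15 - 3 N$ ($j{\left(N \right)} = - 3 \left(-5 + N\right) = 15 - 3 N$)
$H{\left(b,U \right)} = -6 + U + b$ ($H{\left(b,U \right)} = \left(U + b\right) - 6 = -6 + U + b$)
$F = -42$ ($F = \left(15 - -6\right) \left(-2\right) = \left(15 + 6\right) \left(-2\right) = 21 \left(-2\right) = -42$)
$H{\left(\left(3 + 3\right) \left(-2\right) + 6 \cdot 5,14 \right)} F = \left(-6 + 14 + \left(\left(3 + 3\right) \left(-2\right) + 6 \cdot 5\right)\right) \left(-42\right) = \left(-6 + 14 + \left(6 \left(-2\right) + 30\right)\right) \left(-42\right) = \left(-6 + 14 + \left(-12 + 30\right)\right) \left(-42\right) = \left(-6 + 14 + 18\right) \left(-42\right) = 26 \left(-42\right) = -1092$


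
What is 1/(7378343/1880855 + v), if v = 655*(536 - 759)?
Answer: -1880855/274719707232 ≈ -6.8465e-6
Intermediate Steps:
v = -146065 (v = 655*(-223) = -146065)
1/(7378343/1880855 + v) = 1/(7378343/1880855 - 146065) = 1/(-274719707232/1880855) = -1880855/274719707232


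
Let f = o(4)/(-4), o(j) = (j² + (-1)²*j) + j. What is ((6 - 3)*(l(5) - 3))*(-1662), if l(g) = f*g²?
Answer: 762858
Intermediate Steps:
o(j) = j² + 2*j (o(j) = (j² + 1*j) + j = (j² + j) + j = (j + j²) + j = j² + 2*j)
f = -6 (f = (4*(2 + 4))/(-4) = (4*6)*(-¼) = 24*(-¼) = -6)
l(g) = -6*g²
((6 - 3)*(l(5) - 3))*(-1662) = ((6 - 3)*(-6*5² - 3))*(-1662) = (3*(-6*25 - 3))*(-1662) = (3*(-150 - 3))*(-1662) = (3*(-153))*(-1662) = -459*(-1662) = 762858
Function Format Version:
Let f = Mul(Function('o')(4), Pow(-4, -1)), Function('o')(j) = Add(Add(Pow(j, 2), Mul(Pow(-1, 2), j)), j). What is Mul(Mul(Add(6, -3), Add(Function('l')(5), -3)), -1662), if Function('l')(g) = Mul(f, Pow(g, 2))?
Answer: 762858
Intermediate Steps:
Function('o')(j) = Add(Pow(j, 2), Mul(2, j)) (Function('o')(j) = Add(Add(Pow(j, 2), Mul(1, j)), j) = Add(Add(Pow(j, 2), j), j) = Add(Add(j, Pow(j, 2)), j) = Add(Pow(j, 2), Mul(2, j)))
f = -6 (f = Mul(Mul(4, Add(2, 4)), Pow(-4, -1)) = Mul(Mul(4, 6), Rational(-1, 4)) = Mul(24, Rational(-1, 4)) = -6)
Function('l')(g) = Mul(-6, Pow(g, 2))
Mul(Mul(Add(6, -3), Add(Function('l')(5), -3)), -1662) = Mul(Mul(Add(6, -3), Add(Mul(-6, Pow(5, 2)), -3)), -1662) = Mul(Mul(3, Add(Mul(-6, 25), -3)), -1662) = Mul(Mul(3, Add(-150, -3)), -1662) = Mul(Mul(3, -153), -1662) = Mul(-459, -1662) = 762858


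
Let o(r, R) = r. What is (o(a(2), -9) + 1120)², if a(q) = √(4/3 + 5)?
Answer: (3360 + √57)²/9 ≈ 1.2600e+6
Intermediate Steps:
a(q) = √57/3 (a(q) = √(4*(⅓) + 5) = √(4/3 + 5) = √(19/3) = √57/3)
(o(a(2), -9) + 1120)² = (√57/3 + 1120)² = (1120 + √57/3)²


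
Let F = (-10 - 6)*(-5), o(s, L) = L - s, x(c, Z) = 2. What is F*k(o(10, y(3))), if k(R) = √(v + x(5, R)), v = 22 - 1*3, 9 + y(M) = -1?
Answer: 80*√21 ≈ 366.61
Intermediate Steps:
y(M) = -10 (y(M) = -9 - 1 = -10)
v = 19 (v = 22 - 3 = 19)
k(R) = √21 (k(R) = √(19 + 2) = √21)
F = 80 (F = -16*(-5) = 80)
F*k(o(10, y(3))) = 80*√21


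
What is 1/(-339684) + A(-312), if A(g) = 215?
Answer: 73032059/339684 ≈ 215.00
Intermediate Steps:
1/(-339684) + A(-312) = 1/(-339684) + 215 = -1/339684 + 215 = 73032059/339684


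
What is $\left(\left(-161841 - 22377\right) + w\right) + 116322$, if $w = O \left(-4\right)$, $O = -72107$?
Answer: $220532$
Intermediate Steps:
$w = 288428$ ($w = \left(-72107\right) \left(-4\right) = 288428$)
$\left(\left(-161841 - 22377\right) + w\right) + 116322 = \left(\left(-161841 - 22377\right) + 288428\right) + 116322 = \left(-184218 + 288428\right) + 116322 = 104210 + 116322 = 220532$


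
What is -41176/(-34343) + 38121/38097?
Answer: 959290525/436121757 ≈ 2.1996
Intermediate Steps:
-41176/(-34343) + 38121/38097 = -41176*(-1/34343) + 38121*(1/38097) = 41176/34343 + 12707/12699 = 959290525/436121757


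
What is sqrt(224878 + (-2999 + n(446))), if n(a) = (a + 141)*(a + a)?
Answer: sqrt(745483) ≈ 863.41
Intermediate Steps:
n(a) = 2*a*(141 + a) (n(a) = (141 + a)*(2*a) = 2*a*(141 + a))
sqrt(224878 + (-2999 + n(446))) = sqrt(224878 + (-2999 + 2*446*(141 + 446))) = sqrt(224878 + (-2999 + 2*446*587)) = sqrt(224878 + (-2999 + 523604)) = sqrt(224878 + 520605) = sqrt(745483)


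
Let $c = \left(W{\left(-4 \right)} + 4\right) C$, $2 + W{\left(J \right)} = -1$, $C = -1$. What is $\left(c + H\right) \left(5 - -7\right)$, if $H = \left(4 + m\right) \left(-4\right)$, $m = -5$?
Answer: $36$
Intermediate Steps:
$W{\left(J \right)} = -3$ ($W{\left(J \right)} = -2 - 1 = -3$)
$H = 4$ ($H = \left(4 - 5\right) \left(-4\right) = \left(-1\right) \left(-4\right) = 4$)
$c = -1$ ($c = \left(-3 + 4\right) \left(-1\right) = 1 \left(-1\right) = -1$)
$\left(c + H\right) \left(5 - -7\right) = \left(-1 + 4\right) \left(5 - -7\right) = 3 \left(5 + 7\right) = 3 \cdot 12 = 36$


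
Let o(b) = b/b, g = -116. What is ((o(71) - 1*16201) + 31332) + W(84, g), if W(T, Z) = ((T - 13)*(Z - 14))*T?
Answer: -760188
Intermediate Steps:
o(b) = 1
W(T, Z) = T*(-14 + Z)*(-13 + T) (W(T, Z) = ((-13 + T)*(-14 + Z))*T = ((-14 + Z)*(-13 + T))*T = T*(-14 + Z)*(-13 + T))
((o(71) - 1*16201) + 31332) + W(84, g) = ((1 - 1*16201) + 31332) + 84*(182 - 14*84 - 13*(-116) + 84*(-116)) = ((1 - 16201) + 31332) + 84*(182 - 1176 + 1508 - 9744) = (-16200 + 31332) + 84*(-9230) = 15132 - 775320 = -760188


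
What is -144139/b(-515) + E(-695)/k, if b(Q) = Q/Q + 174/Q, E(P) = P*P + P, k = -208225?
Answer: -3091407252231/14200945 ≈ -2.1769e+5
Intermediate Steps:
E(P) = P + P² (E(P) = P² + P = P + P²)
b(Q) = 1 + 174/Q
-144139/b(-515) + E(-695)/k = -144139*(-515/(174 - 515)) - 695*(1 - 695)/(-208225) = -144139/((-1/515*(-341))) - 695*(-694)*(-1/208225) = -144139/341/515 + 482330*(-1/208225) = -144139*515/341 - 96466/41645 = -74231585/341 - 96466/41645 = -3091407252231/14200945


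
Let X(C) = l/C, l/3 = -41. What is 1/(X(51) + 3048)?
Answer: 17/51775 ≈ 0.00032834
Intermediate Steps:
l = -123 (l = 3*(-41) = -123)
X(C) = -123/C
1/(X(51) + 3048) = 1/(-123/51 + 3048) = 1/(-123*1/51 + 3048) = 1/(-41/17 + 3048) = 1/(51775/17) = 17/51775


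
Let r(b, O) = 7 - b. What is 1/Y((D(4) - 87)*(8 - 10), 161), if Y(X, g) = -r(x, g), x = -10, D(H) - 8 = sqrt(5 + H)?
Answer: -1/17 ≈ -0.058824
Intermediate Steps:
D(H) = 8 + sqrt(5 + H)
Y(X, g) = -17 (Y(X, g) = -(7 - 1*(-10)) = -(7 + 10) = -1*17 = -17)
1/Y((D(4) - 87)*(8 - 10), 161) = 1/(-17) = -1/17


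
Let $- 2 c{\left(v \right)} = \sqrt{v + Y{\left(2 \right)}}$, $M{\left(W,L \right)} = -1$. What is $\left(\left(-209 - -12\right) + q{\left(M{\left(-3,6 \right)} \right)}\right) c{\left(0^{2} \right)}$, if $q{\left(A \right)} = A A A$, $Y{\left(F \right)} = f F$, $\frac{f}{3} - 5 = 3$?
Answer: $396 \sqrt{3} \approx 685.89$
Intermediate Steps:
$f = 24$ ($f = 15 + 3 \cdot 3 = 15 + 9 = 24$)
$Y{\left(F \right)} = 24 F$
$q{\left(A \right)} = A^{3}$ ($q{\left(A \right)} = A^{2} A = A^{3}$)
$c{\left(v \right)} = - \frac{\sqrt{48 + v}}{2}$ ($c{\left(v \right)} = - \frac{\sqrt{v + 24 \cdot 2}}{2} = - \frac{\sqrt{v + 48}}{2} = - \frac{\sqrt{48 + v}}{2}$)
$\left(\left(-209 - -12\right) + q{\left(M{\left(-3,6 \right)} \right)}\right) c{\left(0^{2} \right)} = \left(\left(-209 - -12\right) + \left(-1\right)^{3}\right) \left(- \frac{\sqrt{48 + 0^{2}}}{2}\right) = \left(\left(-209 + 12\right) - 1\right) \left(- \frac{\sqrt{48 + 0}}{2}\right) = \left(-197 - 1\right) \left(- \frac{\sqrt{48}}{2}\right) = - 198 \left(- \frac{4 \sqrt{3}}{2}\right) = - 198 \left(- 2 \sqrt{3}\right) = 396 \sqrt{3}$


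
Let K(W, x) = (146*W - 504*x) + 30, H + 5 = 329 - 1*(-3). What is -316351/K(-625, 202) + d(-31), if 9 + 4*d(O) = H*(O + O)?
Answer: -244620095/48257 ≈ -5069.1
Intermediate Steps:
H = 327 (H = -5 + (329 - 1*(-3)) = -5 + (329 + 3) = -5 + 332 = 327)
d(O) = -9/4 + 327*O/2 (d(O) = -9/4 + (327*(O + O))/4 = -9/4 + (327*(2*O))/4 = -9/4 + (654*O)/4 = -9/4 + 327*O/2)
K(W, x) = 30 - 504*x + 146*W (K(W, x) = (-504*x + 146*W) + 30 = 30 - 504*x + 146*W)
-316351/K(-625, 202) + d(-31) = -316351/(30 - 504*202 + 146*(-625)) + (-9/4 + (327/2)*(-31)) = -316351/(30 - 101808 - 91250) + (-9/4 - 10137/2) = -316351/(-193028) - 20283/4 = -316351*(-1/193028) - 20283/4 = 316351/193028 - 20283/4 = -244620095/48257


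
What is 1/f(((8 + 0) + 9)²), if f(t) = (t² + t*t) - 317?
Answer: 1/166725 ≈ 5.9979e-6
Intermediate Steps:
f(t) = -317 + 2*t² (f(t) = (t² + t²) - 317 = 2*t² - 317 = -317 + 2*t²)
1/f(((8 + 0) + 9)²) = 1/(-317 + 2*(((8 + 0) + 9)²)²) = 1/(-317 + 2*((8 + 9)²)²) = 1/(-317 + 2*(17²)²) = 1/(-317 + 2*289²) = 1/(-317 + 2*83521) = 1/(-317 + 167042) = 1/166725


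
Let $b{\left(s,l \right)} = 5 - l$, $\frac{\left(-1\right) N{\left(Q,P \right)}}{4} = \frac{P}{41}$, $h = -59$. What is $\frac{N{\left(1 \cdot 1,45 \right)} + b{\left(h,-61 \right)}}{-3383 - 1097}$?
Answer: $- \frac{1263}{91840} \approx -0.013752$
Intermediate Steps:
$N{\left(Q,P \right)} = - \frac{4 P}{41}$ ($N{\left(Q,P \right)} = - 4 \frac{P}{41} = - \frac{4 P}{41}$)
$\frac{N{\left(1 \cdot 1,45 \right)} + b{\left(h,-61 \right)}}{-3383 - 1097} = \frac{\left(- \frac{4}{41}\right) 45 + \left(5 - -61\right)}{-3383 - 1097} = \frac{- \frac{180}{41} + \left(5 + 61\right)}{-4480} = \left(- \frac{180}{41} + 66\right) \left(- \frac{1}{4480}\right) = \frac{2526}{41} \left(- \frac{1}{4480}\right) = - \frac{1263}{91840}$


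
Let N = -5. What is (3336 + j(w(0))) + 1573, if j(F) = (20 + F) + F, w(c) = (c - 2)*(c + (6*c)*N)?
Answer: 4929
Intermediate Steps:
w(c) = -29*c*(-2 + c) (w(c) = (c - 2)*(c + (6*c)*(-5)) = (-2 + c)*(c - 30*c) = (-2 + c)*(-29*c) = -29*c*(-2 + c))
j(F) = 20 + 2*F
(3336 + j(w(0))) + 1573 = (3336 + (20 + 2*(29*0*(2 - 1*0)))) + 1573 = (3336 + (20 + 2*(29*0*(2 + 0)))) + 1573 = (3336 + (20 + 2*(29*0*2))) + 1573 = (3336 + (20 + 2*0)) + 1573 = (3336 + (20 + 0)) + 1573 = (3336 + 20) + 1573 = 3356 + 1573 = 4929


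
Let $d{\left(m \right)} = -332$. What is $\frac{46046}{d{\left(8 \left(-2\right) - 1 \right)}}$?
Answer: $- \frac{23023}{166} \approx -138.69$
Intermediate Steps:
$\frac{46046}{d{\left(8 \left(-2\right) - 1 \right)}} = \frac{46046}{-332} = 46046 \left(- \frac{1}{332}\right) = - \frac{23023}{166}$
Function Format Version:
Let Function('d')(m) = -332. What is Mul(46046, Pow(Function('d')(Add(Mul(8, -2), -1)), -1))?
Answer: Rational(-23023, 166) ≈ -138.69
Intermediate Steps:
Mul(46046, Pow(Function('d')(Add(Mul(8, -2), -1)), -1)) = Mul(46046, Pow(-332, -1)) = Mul(46046, Rational(-1, 332)) = Rational(-23023, 166)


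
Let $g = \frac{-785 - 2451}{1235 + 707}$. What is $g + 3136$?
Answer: $\frac{3043438}{971} \approx 3134.3$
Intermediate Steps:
$g = - \frac{1618}{971}$ ($g = - \frac{3236}{1942} = \left(-3236\right) \frac{1}{1942} = - \frac{1618}{971} \approx -1.6663$)
$g + 3136 = - \frac{1618}{971} + 3136 = \frac{3043438}{971}$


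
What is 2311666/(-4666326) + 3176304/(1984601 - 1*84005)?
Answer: 62072183251/52790479347 ≈ 1.1758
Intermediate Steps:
2311666/(-4666326) + 3176304/(1984601 - 1*84005) = 2311666*(-1/4666326) + 3176304/(1984601 - 84005) = -165119/333309 + 3176304/1900596 = -165119/333309 + 3176304*(1/1900596) = -165119/333309 + 264692/158383 = 62072183251/52790479347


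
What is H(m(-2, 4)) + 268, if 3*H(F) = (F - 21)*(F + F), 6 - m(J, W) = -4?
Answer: 584/3 ≈ 194.67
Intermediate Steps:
m(J, W) = 10 (m(J, W) = 6 - 1*(-4) = 6 + 4 = 10)
H(F) = 2*F*(-21 + F)/3 (H(F) = ((F - 21)*(F + F))/3 = ((-21 + F)*(2*F))/3 = (2*F*(-21 + F))/3 = 2*F*(-21 + F)/3)
H(m(-2, 4)) + 268 = (⅔)*10*(-21 + 10) + 268 = (⅔)*10*(-11) + 268 = -220/3 + 268 = 584/3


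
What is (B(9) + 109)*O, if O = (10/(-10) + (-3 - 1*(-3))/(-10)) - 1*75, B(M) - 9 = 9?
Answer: -9652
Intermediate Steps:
B(M) = 18 (B(M) = 9 + 9 = 18)
O = -76 (O = (10*(-⅒) + (-3 + 3)*(-⅒)) - 75 = (-1 + 0*(-⅒)) - 75 = (-1 + 0) - 75 = -1 - 75 = -76)
(B(9) + 109)*O = (18 + 109)*(-76) = 127*(-76) = -9652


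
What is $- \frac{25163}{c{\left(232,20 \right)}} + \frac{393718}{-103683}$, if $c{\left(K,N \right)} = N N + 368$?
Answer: $- \frac{17025443}{465664} \approx -36.562$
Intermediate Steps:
$c{\left(K,N \right)} = 368 + N^{2}$ ($c{\left(K,N \right)} = N^{2} + 368 = 368 + N^{2}$)
$- \frac{25163}{c{\left(232,20 \right)}} + \frac{393718}{-103683} = - \frac{25163}{368 + 20^{2}} + \frac{393718}{-103683} = - \frac{25163}{368 + 400} + 393718 \left(- \frac{1}{103683}\right) = - \frac{25163}{768} - \frac{20722}{5457} = - \frac{17025443}{465664}$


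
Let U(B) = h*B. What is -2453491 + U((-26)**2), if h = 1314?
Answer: -1565227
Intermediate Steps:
U(B) = 1314*B
-2453491 + U((-26)**2) = -2453491 + 1314*(-26)**2 = -2453491 + 1314*676 = -2453491 + 888264 = -1565227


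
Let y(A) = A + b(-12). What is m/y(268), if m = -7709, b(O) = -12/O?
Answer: -7709/269 ≈ -28.658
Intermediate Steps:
y(A) = 1 + A (y(A) = A - 12/(-12) = A - 12*(-1/12) = A + 1 = 1 + A)
m/y(268) = -7709/(1 + 268) = -7709/269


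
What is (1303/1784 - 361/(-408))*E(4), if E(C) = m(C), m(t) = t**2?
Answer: 293912/11373 ≈ 25.843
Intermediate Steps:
E(C) = C**2
(1303/1784 - 361/(-408))*E(4) = (1303/1784 - 361/(-408))*4**2 = (1303*(1/1784) - 361*(-1/408))*16 = (1303/1784 + 361/408)*16 = (36739/22746)*16 = 293912/11373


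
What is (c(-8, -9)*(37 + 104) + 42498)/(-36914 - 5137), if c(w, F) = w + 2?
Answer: -13884/14017 ≈ -0.99051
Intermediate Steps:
c(w, F) = 2 + w
(c(-8, -9)*(37 + 104) + 42498)/(-36914 - 5137) = ((2 - 8)*(37 + 104) + 42498)/(-36914 - 5137) = (-6*141 + 42498)/(-42051) = (-846 + 42498)*(-1/42051) = 41652*(-1/42051) = -13884/14017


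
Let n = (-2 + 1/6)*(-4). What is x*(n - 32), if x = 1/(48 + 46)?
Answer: -37/141 ≈ -0.26241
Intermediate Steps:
x = 1/94 ≈ 0.010638
n = 22/3 (n = (-2 + ⅙)*(-4) = -11/6*(-4) = 22/3 ≈ 7.3333)
x*(n - 32) = (22/3 - 32)/94 = (1/94)*(-74/3) = -37/141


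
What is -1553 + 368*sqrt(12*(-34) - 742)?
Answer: -1553 + 1840*I*sqrt(46) ≈ -1553.0 + 12479.0*I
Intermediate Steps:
-1553 + 368*sqrt(12*(-34) - 742) = -1553 + 368*sqrt(-408 - 742) = -1553 + 368*sqrt(-1150) = -1553 + 368*(5*I*sqrt(46)) = -1553 + 1840*I*sqrt(46)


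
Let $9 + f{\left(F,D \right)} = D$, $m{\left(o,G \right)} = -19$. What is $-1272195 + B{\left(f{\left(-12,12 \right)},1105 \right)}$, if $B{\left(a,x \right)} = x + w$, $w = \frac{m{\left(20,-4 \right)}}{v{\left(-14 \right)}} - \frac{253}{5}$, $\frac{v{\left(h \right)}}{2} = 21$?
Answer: $- \frac{266939621}{210} \approx -1.2711 \cdot 10^{6}$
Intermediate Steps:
$v{\left(h \right)} = 42$ ($v{\left(h \right)} = 2 \cdot 21 = 42$)
$f{\left(F,D \right)} = -9 + D$
$w = - \frac{10721}{210}$ ($w = - \frac{19}{42} - \frac{253}{5} = - \frac{10721}{210} \approx -51.052$)
$B{\left(a,x \right)} = - \frac{10721}{210} + x$ ($B{\left(a,x \right)} = x - \frac{10721}{210} = - \frac{10721}{210} + x$)
$-1272195 + B{\left(f{\left(-12,12 \right)},1105 \right)} = -1272195 + \left(- \frac{10721}{210} + 1105\right) = -1272195 + \frac{221329}{210} = - \frac{266939621}{210}$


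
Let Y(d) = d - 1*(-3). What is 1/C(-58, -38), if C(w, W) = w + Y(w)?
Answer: -1/113 ≈ -0.0088496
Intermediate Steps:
Y(d) = 3 + d (Y(d) = d + 3 = 3 + d)
C(w, W) = 3 + 2*w (C(w, W) = w + (3 + w) = 3 + 2*w)
1/C(-58, -38) = 1/(3 + 2*(-58)) = 1/(3 - 116) = 1/(-113) = -1/113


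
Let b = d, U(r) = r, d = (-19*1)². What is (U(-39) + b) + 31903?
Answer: 32225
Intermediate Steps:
d = 361 (d = (-19)² = 361)
b = 361
(U(-39) + b) + 31903 = (-39 + 361) + 31903 = 322 + 31903 = 32225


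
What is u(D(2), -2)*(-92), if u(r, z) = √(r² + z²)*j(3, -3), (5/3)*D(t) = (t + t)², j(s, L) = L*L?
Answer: -1656*√601/5 ≈ -8119.5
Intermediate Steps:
j(s, L) = L²
D(t) = 12*t²/5 (D(t) = 3*(t + t)²/5 = 3*(2*t)²/5 = 3*(4*t²)/5 = 12*t²/5)
u(r, z) = 9*√(r² + z²) (u(r, z) = √(r² + z²)*(-3)² = √(r² + z²)*9 = 9*√(r² + z²))
u(D(2), -2)*(-92) = (9*√(((12/5)*2²)² + (-2)²))*(-92) = (9*√(((12/5)*4)² + 4))*(-92) = (9*√((48/5)² + 4))*(-92) = (9*√(2304/25 + 4))*(-92) = (9*√(2404/25))*(-92) = (9*(2*√601/5))*(-92) = (18*√601/5)*(-92) = -1656*√601/5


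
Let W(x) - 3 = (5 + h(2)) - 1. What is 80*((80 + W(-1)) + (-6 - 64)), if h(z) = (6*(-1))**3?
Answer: -15920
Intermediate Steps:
h(z) = -216 (h(z) = (-6)**3 = -216)
W(x) = -209 (W(x) = 3 + ((5 - 216) - 1) = 3 + (-211 - 1) = 3 - 212 = -209)
80*((80 + W(-1)) + (-6 - 64)) = 80*((80 - 209) + (-6 - 64)) = 80*(-129 - 70) = 80*(-199) = -15920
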